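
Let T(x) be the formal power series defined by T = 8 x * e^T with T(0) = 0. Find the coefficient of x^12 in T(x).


Apply the Lagrange inversion formula: if T = 8 x * phi(T) with phi(t) = e^t, then
[x^n] T = 8^n * (1/n) [t^(n-1)] phi(t)^n = 8^n * (1/n) [t^(n-1)] e^(n t) = 8^n * (1/n) * n^(n-1) / (n-1)! = 8^n * n^(n-1) / n!.
When c = 1 this is the Cayley count of rooted labeled trees on n vertices, divided by n!.
For n = 12: 8^12 * 12^11 / 12! = 68719476736 * 743008370688/479001600 = 205195258022068224/1925.

205195258022068224/1925


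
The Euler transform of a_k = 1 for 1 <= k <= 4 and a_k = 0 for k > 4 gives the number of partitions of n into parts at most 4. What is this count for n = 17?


Partitions of 17 into parts at most 4:
Using generating function (1-x)^(-1)(1-x^2)^(-1)...(1-x^4)^(-1),
the coefficient of x^17 = 72

72


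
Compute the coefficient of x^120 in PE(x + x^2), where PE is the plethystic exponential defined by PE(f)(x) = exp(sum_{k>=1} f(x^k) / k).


With f(x) = x + x^2, the exponent is sum_{k>=1} (x^k + x^(2k)) / k = -ln(1 - x) - ln(1 - x^2). Exponentiating:
PE(x + x^2) = 1 / ((1 - x)(1 - x^2)).
This is the generating function for partitions of n into parts of size 1 or 2. The number of 2's can be any j in 0..60, and the rest are 1's, so
[x^120] = floor(120/2) + 1 = 61.

61


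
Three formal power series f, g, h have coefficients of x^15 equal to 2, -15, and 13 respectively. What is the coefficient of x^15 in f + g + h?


Series addition is componentwise:
2 + -15 + 13
= 0

0


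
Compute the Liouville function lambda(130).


The Liouville function is lambda(k) = (-1)^Omega(k), where Omega(k) counts the prime factors of k with multiplicity.
Factoring: 130 = 2 * 5 * 13, so Omega(130) = 3.
lambda(130) = (-1)^3 = -1.

-1


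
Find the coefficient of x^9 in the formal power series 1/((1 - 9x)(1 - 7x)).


By partial fractions or Cauchy convolution:
The coefficient equals sum_{k=0}^{9} 9^k * 7^(9-k).
= 1602154576

1602154576


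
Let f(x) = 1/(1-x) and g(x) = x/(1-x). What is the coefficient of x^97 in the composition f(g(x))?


First simplify the composition: f(g(x)) = 1/(1 - x/(1-x)) = (1-x)/((1-x) - x) = (1-x)/(1-2x).
Now extract the coefficient. Write (1-x)/(1-2x) = 1/(1-2x) - x/(1-2x).
The coefficient of x^n in 1/(1-2x) is 2^n, and in x/(1-2x) is 2^(n-1) (for n >= 1).
So the coefficient of x^97 is 2^97 - 2^96 = 158456325028528675187087900672 - 79228162514264337593543950336 = 79228162514264337593543950336.

79228162514264337593543950336


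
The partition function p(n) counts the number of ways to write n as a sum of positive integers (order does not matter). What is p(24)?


Using the generating function prod_{k>=1} 1/(1-x^k), we compute p(24).
By dynamic programming over parts 1 through 24:
p(24) = 1575

1575


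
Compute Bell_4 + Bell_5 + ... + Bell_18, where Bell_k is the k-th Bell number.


Recall Bell_k counts set partitions of a k-set (with Bell_0 = 1 by convention).
Bell_4 through Bell_18: 15, 52, 203, 877, 4140, 21147, 115975, 678570, 4213597, 27644437, 190899322, 1382958545, 10480142147, 82864869804, 682076806159
Sum = 15 + 52 + 203 + 877 + 4140 + 21147 + 115975 + 678570 + 4213597 + 27644437 + 190899322 + 1382958545 + 10480142147 + 82864869804 + 682076806159 = 777028354990.

777028354990


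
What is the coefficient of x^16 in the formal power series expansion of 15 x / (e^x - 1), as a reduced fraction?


The exponential generating function for Bernoulli numbers is
x / (e^x - 1) = sum_{k>=0} B_k x^k / k!.
So the coefficient of x^16 in 15 x / (e^x - 1) is 15 B_16 / 16!.
Computing: B_16 = -3617/510, 16! = 20922789888000, giving
15 * -3617/510 / 20922789888000 = -3617/711374856192000.

-3617/711374856192000


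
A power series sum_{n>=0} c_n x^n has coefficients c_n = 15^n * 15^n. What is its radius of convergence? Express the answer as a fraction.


By the root test (Cauchy-Hadamard), the radius is R = 1 / limsup_n |c_n|^(1/n).
Here |c_n|^(1/n) = (15^n * 15^n)^(1/n) = 15 * 15 = 225 for all n.
So R = 1/225 = 1/225.

1/225


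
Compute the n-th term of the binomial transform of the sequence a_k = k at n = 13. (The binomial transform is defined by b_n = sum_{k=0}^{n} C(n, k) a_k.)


With a_k = k, b_n = sum_{k=0}^{n} C(n, k) k. Using k * C(n, k) = n * C(n-1, k-1) gives b_n = n * sum_{k>=1} C(n-1, k-1) = n * 2^(n-1).
For n = 13: 13 * 2^12 = 13 * 4096 = 53248.

53248


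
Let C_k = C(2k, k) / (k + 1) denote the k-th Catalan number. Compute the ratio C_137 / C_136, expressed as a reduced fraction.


Using C_k = (2k)! / (k! (k+1)!), the ratio C_{k+1}/C_k simplifies to
C_{k+1}/C_k = [(2k+2)! / ((k+1)! (k+2)!)] * [k! (k+1)! / (2k)!]
 = (2k+2)(2k+1) / ((k+1)(k+2)) = 2(2k+1) / (k+2).
For k = 136: 2(2*136 + 1) / (136 + 2) = 546/138 = 91/23.

91/23


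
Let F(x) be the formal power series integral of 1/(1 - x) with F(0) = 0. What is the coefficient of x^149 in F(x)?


1/(1 - x) = sum_{k>=0} x^k. Integrating termwise and using F(0) = 0 gives
F(x) = sum_{k>=0} x^(k+1) / (k+1) = sum_{m>=1} x^m / m = -ln(1 - x).
So the coefficient of x^149 is 1/149 = 1/149.

1/149


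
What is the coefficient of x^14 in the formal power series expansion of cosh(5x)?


The Maclaurin series is cosh(t) = sum_{m>=0} t^(2m) / (2m)!, so substituting t = 5x, only even powers of x are nonzero, with coefficient of x^(2m) equal to 5^(2m) / (2m)!.
For x^14 the coefficient is 5^14/14! = 6103515625/87178291200 = 244140625/3487131648.

244140625/3487131648


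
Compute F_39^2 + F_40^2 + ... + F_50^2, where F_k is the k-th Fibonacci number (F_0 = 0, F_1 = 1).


There is a standard identity sum_{k=0}^{N} F_k^2 = F_N * F_{N+1} (proved inductively from the telescoping relation F_k^2 = F_k F_{k+1} - F_{k-1} F_k). Then
sum_{k=39}^{50} F_k^2 = F_50 F_51 - F_38 F_39.
Computing: F_50 = 12586269025, F_51 = 20365011074, F_38 = 39088169, F_39 = 63245986.
Sum = 12586269025 * 20365011074 - 39088169 * 63245986 = 256317035904678843216.

256317035904678843216


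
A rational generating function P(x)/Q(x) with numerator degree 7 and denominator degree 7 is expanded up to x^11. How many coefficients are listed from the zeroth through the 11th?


Expanding up to x^11 gives the coefficients for x^0, x^1, ..., x^11.
That is 11 + 1 = 12 coefficients in total.

12


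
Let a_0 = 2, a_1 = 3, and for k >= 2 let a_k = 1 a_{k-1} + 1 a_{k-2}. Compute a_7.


Iterating the recurrence forward:
a_0 = 2
a_1 = 3
a_2 = 1*3 + 1*2 = 5
a_3 = 1*5 + 1*3 = 8
a_4 = 1*8 + 1*5 = 13
a_5 = 1*13 + 1*8 = 21
a_6 = 1*21 + 1*13 = 34
a_7 = 1*34 + 1*21 = 55
So a_7 = 55.

55


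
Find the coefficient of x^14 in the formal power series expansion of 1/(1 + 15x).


Write 1/(1 + c x) = 1/(1 - (-c) x) and apply the geometric-series identity
1/(1 - y) = sum_{k>=0} y^k to get 1/(1 + c x) = sum_{k>=0} (-c)^k x^k.
So the coefficient of x^k is (-c)^k = (-1)^k * c^k.
Here c = 15 and k = 14:
(-15)^14 = 1 * 29192926025390625 = 29192926025390625

29192926025390625


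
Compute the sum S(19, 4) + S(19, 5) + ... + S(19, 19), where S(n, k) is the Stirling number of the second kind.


By definition, S(n, k) counts partitions of an n-set into exactly k nonempty blocks.
Computing row n = 19 for k = 4..19:
S(19, k): 11259666950, 147589284710, 693081601779, 1492924634839, 1709751003480, 1144614626805, 477297033785, 129413217791, 23466951300, 2892439160, 243577530, 13916778, 527136, 12597, 171, 1
Sum = 5832548494812.

5832548494812


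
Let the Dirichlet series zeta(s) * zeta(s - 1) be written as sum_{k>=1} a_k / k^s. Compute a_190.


Convolution gives a_k = sum_{d | k} d * 1 = sum_{d | k} d = sigma(k), the sum of positive divisors of k.
For k = 190, the divisors are 1, 2, 5, 10, 19, 38, 95, 190, so
sigma(190) = 1 + 2 + 5 + 10 + 19 + 38 + 95 + 190 = 360.

360


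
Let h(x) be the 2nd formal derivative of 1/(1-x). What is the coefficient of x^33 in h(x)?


Differentiating 2 times: d^2/dx^2 [1/(1-x)] = 2!/(1-x)^3.
The expansion 1/(1-x)^3 = sum_{k>=0} C(k+2, 2) x^k, so the coefficient of x^n in 2!/(1-x)^3 is 2! * C(n+2, 2).
For n = 33: 2 * C(35, 2) = 2 * 595 = 1190

1190


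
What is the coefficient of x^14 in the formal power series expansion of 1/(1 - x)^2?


The expansion 1/(1 - x)^r = sum_{k>=0} C(k + r - 1, r - 1) x^k follows from the multiset / negative-binomial theorem (or from repeated differentiation of the geometric series).
For r = 2 and k = 14:
C(15, 1) = 1307674368000 / (1 * 87178291200) = 15.

15


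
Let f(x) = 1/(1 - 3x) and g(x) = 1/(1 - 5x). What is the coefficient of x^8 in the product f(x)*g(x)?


The coefficient of x^n in f*g is the Cauchy product: sum_{k=0}^{n} a^k * b^(n-k).
With a=3, b=5, n=8:
sum_{k=0}^{8} 3^k * 5^(8-k)
= 966721

966721


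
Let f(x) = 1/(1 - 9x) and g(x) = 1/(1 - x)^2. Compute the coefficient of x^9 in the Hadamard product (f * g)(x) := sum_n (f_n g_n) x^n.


f has coefficients f_k = 9^k. For g = 1/(1 - x)^2 the coefficient is g_k = C(k + 1, 1) = k + 1. The Hadamard coefficient is (f * g)_k = 9^k * (k + 1).
For k = 9: 9^9 * 10 = 387420489 * 10 = 3874204890.

3874204890


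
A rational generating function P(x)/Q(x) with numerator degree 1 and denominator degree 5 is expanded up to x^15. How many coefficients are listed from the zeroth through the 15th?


Expanding up to x^15 gives the coefficients for x^0, x^1, ..., x^15.
That is 15 + 1 = 16 coefficients in total.

16


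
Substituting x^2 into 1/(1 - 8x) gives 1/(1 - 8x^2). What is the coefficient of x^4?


The coefficient of x^(2m) in 1/(1 - 8x^2) is 8^m.
With n = 4 = 2*2, the coefficient is 8^2 = 64.

64


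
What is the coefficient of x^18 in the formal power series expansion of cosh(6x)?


The Maclaurin series is cosh(t) = sum_{m>=0} t^(2m) / (2m)!, so substituting t = 6x, only even powers of x are nonzero, with coefficient of x^(2m) equal to 6^(2m) / (2m)!.
For x^18 the coefficient is 6^18/18! = 101559956668416/6402373705728000 = 236196/14889875.

236196/14889875


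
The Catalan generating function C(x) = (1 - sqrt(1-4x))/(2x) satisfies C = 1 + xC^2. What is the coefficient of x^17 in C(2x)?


Substituting x -> 2x scales the n-th coefficient by 2^n, so [x^17] C(2x) = 2^17 * C_17.
C_17 = C(2*17, 17)/(18) = 2333606220/18 = 129644790.
So 2^17 * 129644790 = 131072 * 129644790 = 16992801914880.

16992801914880


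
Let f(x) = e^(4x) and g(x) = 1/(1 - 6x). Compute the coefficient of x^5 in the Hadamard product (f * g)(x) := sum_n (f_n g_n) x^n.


Expanding: f_k = 4^k/k! (from e^(4x)) and g_k = 6^k (from 1/(1 - 6x)). So the Hadamard coefficient (f * g)_k = 4^k 6^k / k! = (24)^k / k!.
For k = 5: 24^5/5! = 7962624/120 = 331776/5.

331776/5


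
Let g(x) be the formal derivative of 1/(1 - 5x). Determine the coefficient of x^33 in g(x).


Differentiate termwise: d/dx sum_{k>=0} 5^k x^k = sum_{k>=1} k 5^k x^(k-1) = sum_{j>=0} (j+1) 5^(j+1) x^j.
Equivalently, d/dx [1/(1 - 5x)] = 5/(1 - 5x)^2.
For j = 33: 34 * 5^34 = 34 * 582076609134674072265625 = 19790604710578918457031250.

19790604710578918457031250


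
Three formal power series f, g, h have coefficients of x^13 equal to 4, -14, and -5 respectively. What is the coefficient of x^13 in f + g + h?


Series addition is componentwise:
4 + -14 + -5
= -15

-15


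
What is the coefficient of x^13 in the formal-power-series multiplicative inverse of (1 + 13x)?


The inverse is 1/(1 + 13x). Apply the geometric identity 1/(1 - y) = sum_{k>=0} y^k with y = -13x:
1/(1 + 13x) = sum_{k>=0} (-13)^k x^k.
So the coefficient of x^13 is (-13)^13 = -302875106592253.

-302875106592253


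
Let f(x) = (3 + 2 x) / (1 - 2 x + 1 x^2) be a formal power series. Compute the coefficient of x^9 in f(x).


Write f(x) = sum_{k>=0} a_k x^k. Multiplying both sides by 1 - 2 x + 1 x^2 gives
(1 - 2 x + 1 x^2) sum_{k>=0} a_k x^k = 3 + 2 x.
Matching coefficients:
 x^0: a_0 = 3
 x^1: a_1 - 2 a_0 = 2  =>  a_1 = 2*3 + 2 = 8
 x^k (k >= 2): a_k = 2 a_{k-1} - 1 a_{k-2}.
Iterating: a_2 = 13, a_3 = 18, a_4 = 23, a_5 = 28, a_6 = 33, a_7 = 38, a_8 = 43, a_9 = 48.
So the coefficient of x^9 is 48.

48


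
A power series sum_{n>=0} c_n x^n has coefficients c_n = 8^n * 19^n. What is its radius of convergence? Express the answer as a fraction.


By the root test (Cauchy-Hadamard), the radius is R = 1 / limsup_n |c_n|^(1/n).
Here |c_n|^(1/n) = (8^n * 19^n)^(1/n) = 8 * 19 = 152 for all n.
So R = 1/152 = 1/152.

1/152


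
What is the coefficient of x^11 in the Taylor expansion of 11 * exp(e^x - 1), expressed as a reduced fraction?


exp(e^x - 1) = sum_{k>=0} Bell_k x^k / k!, where Bell_k is the k-th Bell number.
So the coefficient of x^11 is 11 * Bell_11 / 11!.
Computing: Bell_11 = 678570 and 11! = 39916800, giving
11 * 678570/39916800 = 22619/120960.

22619/120960


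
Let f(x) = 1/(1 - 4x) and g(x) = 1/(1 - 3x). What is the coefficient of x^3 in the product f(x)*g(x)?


The coefficient of x^n in f*g is the Cauchy product: sum_{k=0}^{n} a^k * b^(n-k).
With a=4, b=3, n=3:
sum_{k=0}^{3} 4^k * 3^(3-k)
= 175

175


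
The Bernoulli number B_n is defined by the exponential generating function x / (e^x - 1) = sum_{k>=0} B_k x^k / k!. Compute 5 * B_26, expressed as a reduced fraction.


Bernoulli numbers can also be computed recursively via B_0 = 1 and sum_{j=0}^{m} C(m+1, j) B_j = 0 for m >= 1. Odd-index Bernoulli numbers vanish for k >= 3.
Computing B_26 = 8553103/6, so 5 * B_26 = 5 * 8553103/6 = 42765515/6.

42765515/6


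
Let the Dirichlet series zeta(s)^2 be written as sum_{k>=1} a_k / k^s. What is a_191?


The Dirichlet convolution of the constant function 1 with itself gives (1 * 1)(k) = sum_{d | k} 1 = d(k), the number of positive divisors of k.
Since zeta(s) = sum_{k>=1} 1/k^s, we have zeta(s)^2 = sum_{k>=1} d(k)/k^s, so a_k = d(k).
For k = 191: the divisors are 1, 191.
Count = 2.

2


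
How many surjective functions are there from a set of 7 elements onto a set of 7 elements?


By inclusion-exclusion on which target elements are missed, the number of surjections from an n-set onto a k-set is
surj(n, k) = sum_{j=0}^{k} (-1)^j C(k, j) (k - j)^n.
Equivalently surj(n, k) = k! * S(n, k), where S(n, k) is the Stirling number of the second kind.
For n = 7, k = 7:
S(7, 7) = 1, so
surj = 7! * 1 = 5040 * 1 = 5040.

5040


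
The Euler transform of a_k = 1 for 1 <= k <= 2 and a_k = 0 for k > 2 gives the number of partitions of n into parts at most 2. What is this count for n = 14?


Partitions of 14 into parts at most 2:
Using generating function (1-x)^(-1)(1-x^2)^(-1),
the coefficient of x^14 = 8

8


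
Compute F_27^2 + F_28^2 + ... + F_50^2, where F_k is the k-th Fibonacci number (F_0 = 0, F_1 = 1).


There is a standard identity sum_{k=0}^{N} F_k^2 = F_N * F_{N+1} (proved inductively from the telescoping relation F_k^2 = F_k F_{k+1} - F_{k-1} F_k). Then
sum_{k=27}^{50} F_k^2 = F_50 F_51 - F_26 F_27.
Computing: F_50 = 12586269025, F_51 = 20365011074, F_26 = 121393, F_27 = 196418.
Sum = 12586269025 * 20365011074 - 121393 * 196418 = 256319508050624412576.

256319508050624412576


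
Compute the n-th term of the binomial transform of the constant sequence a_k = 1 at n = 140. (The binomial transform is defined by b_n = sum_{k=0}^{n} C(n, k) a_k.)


With a_k = 1 for all k, b_n = sum_{k=0}^{n} C(n, k) = 2^n by the binomial theorem.
For n = 140: 2^140 = 1393796574908163946345982392040522594123776.

1393796574908163946345982392040522594123776


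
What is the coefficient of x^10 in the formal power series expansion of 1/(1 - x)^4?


The expansion 1/(1 - x)^r = sum_{k>=0} C(k + r - 1, r - 1) x^k follows from the multiset / negative-binomial theorem (or from repeated differentiation of the geometric series).
For r = 4 and k = 10:
C(13, 3) = 6227020800 / (6 * 3628800) = 286.

286


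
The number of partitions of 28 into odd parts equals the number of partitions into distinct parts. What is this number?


Computing partitions of 28 into odd parts (1, 3, 5, ...):
Using the generating function prod_{k>=0} 1/(1-x^(2k+1)),
the count is 222

222


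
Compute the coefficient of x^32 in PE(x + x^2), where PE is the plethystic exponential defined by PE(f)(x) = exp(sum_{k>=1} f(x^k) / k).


With f(x) = x + x^2, the exponent is sum_{k>=1} (x^k + x^(2k)) / k = -ln(1 - x) - ln(1 - x^2). Exponentiating:
PE(x + x^2) = 1 / ((1 - x)(1 - x^2)).
This is the generating function for partitions of n into parts of size 1 or 2. The number of 2's can be any j in 0..16, and the rest are 1's, so
[x^32] = floor(32/2) + 1 = 17.

17


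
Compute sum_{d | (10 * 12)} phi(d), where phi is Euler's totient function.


First, 10 * 12 = 120. One classical identity is sum_{d | n} phi(d) = n (each k in [1, n] has a unique gcd with n, and among the k's with gcd(k, n) = n/d there are phi(d) of them). So the sum equals 120. We also verify directly:
Divisors of 120: 1, 2, 3, 4, 5, 6, 8, 10, 12, 15, 20, 24, 30, 40, 60, 120.
phi values: 1, 1, 2, 2, 4, 2, 4, 4, 4, 8, 8, 8, 8, 16, 16, 32.
Sum = 120.

120


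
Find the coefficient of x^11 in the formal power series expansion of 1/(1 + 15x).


Write 1/(1 + c x) = 1/(1 - (-c) x) and apply the geometric-series identity
1/(1 - y) = sum_{k>=0} y^k to get 1/(1 + c x) = sum_{k>=0} (-c)^k x^k.
So the coefficient of x^k is (-c)^k = (-1)^k * c^k.
Here c = 15 and k = 11:
(-15)^11 = -1 * 8649755859375 = -8649755859375

-8649755859375


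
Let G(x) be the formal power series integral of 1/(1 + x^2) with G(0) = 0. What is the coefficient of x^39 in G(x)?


1/(1 + x^2) = sum_{j>=0} (-1)^j x^(2j). Integrating termwise with G(0) = 0:
G(x) = sum_{j>=0} (-1)^j x^(2j+1) / (2j+1) = arctan(x).
Only odd powers are nonzero. For x^39 write 39 = 2*19 + 1, giving
(-1)^19 / 39 = -1/39 = -1/39.

-1/39


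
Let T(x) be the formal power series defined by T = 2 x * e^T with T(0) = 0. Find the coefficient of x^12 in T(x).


Apply the Lagrange inversion formula: if T = 2 x * phi(T) with phi(t) = e^t, then
[x^n] T = 2^n * (1/n) [t^(n-1)] phi(t)^n = 2^n * (1/n) [t^(n-1)] e^(n t) = 2^n * (1/n) * n^(n-1) / (n-1)! = 2^n * n^(n-1) / n!.
When c = 1 this is the Cayley count of rooted labeled trees on n vertices, divided by n!.
For n = 12: 2^12 * 12^11 / 12! = 4096 * 743008370688/479001600 = 12230590464/1925.

12230590464/1925


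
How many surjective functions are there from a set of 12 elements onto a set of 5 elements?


By inclusion-exclusion on which target elements are missed, the number of surjections from an n-set onto a k-set is
surj(n, k) = sum_{j=0}^{k} (-1)^j C(k, j) (k - j)^n.
Equivalently surj(n, k) = k! * S(n, k), where S(n, k) is the Stirling number of the second kind.
For n = 12, k = 5:
S(12, 5) = 1379400, so
surj = 5! * 1379400 = 120 * 1379400 = 165528000.

165528000


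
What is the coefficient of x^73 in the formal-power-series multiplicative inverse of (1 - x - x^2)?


Let the inverse be f(x) = sum_{k>=0} a_k x^k. From f(x) * (1 - x - x^2) = 1 and matching coefficients:
 x^0: a_0 = 1.
 x^1: a_1 - a_0 = 0, so a_1 = 1.
 x^k (k >= 2): a_k - a_{k-1} - a_{k-2} = 0, i.e. a_k = a_{k-1} + a_{k-2}.
This is the Fibonacci-type recurrence shifted so that a_0 = a_1 = 1.
Iterating: a_0=1, a_1=1, a_2=2, a_3=3, a_4=5, a_5=8, a_6=13, a_7=21, a_8=34, a_9=55, ...
a_73 = 1304969544928657.

1304969544928657


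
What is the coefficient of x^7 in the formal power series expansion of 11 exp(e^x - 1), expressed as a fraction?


exp(e^x - 1) is the exponential generating function for the Bell numbers Bell_k: exp(e^x - 1) = sum_{k>=0} Bell_k x^k / k!.
So the coefficient of x^7 in 11 exp(e^x - 1) is 11 Bell_7 / 7!.
Computing: Bell_7 = 877 and 7! = 5040, giving
11 * 877/5040 = 9647/5040.

9647/5040


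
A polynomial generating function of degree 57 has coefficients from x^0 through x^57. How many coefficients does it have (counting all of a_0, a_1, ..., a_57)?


A polynomial of degree 57 takes the form a_0 + a_1 x + ... + a_57 x^57.
The number of coefficients is 57 + 1 = 58.

58


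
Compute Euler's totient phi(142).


phi(n) counts integers in [1, n] coprime to n. Using the multiplicative formula phi(n) = n * prod_{p | n} (1 - 1/p):
142 = 2 * 71, so
phi(142) = 142 * (1 - 1/2) * (1 - 1/71) = 70.

70


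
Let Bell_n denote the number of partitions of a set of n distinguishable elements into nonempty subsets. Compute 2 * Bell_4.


Bell_4 can be computed from the Bell triangle or from Dobinski's identity Bell_n = (1/e) * sum_{k>=0} k^n / k!.
Computing Bell_4 = 15.
Then 2 * 15 = 30.

30


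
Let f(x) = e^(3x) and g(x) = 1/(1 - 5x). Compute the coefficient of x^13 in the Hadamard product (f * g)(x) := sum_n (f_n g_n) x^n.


Expanding: f_k = 3^k/k! (from e^(3x)) and g_k = 5^k (from 1/(1 - 5x)). So the Hadamard coefficient (f * g)_k = 3^k 5^k / k! = (15)^k / k!.
For k = 13: 15^13/13! = 1946195068359375/6227020800 = 320361328125/1025024.

320361328125/1025024


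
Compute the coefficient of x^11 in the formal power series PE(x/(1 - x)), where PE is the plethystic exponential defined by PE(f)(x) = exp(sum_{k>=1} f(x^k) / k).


For f(x) = x/(1 - x) we have
sum_{k>=1} f(x^k) / k = sum_{k>=1} (1/k) * x^k / (1 - x^k) = sum_{k, m >= 1} x^(k m) / k,
which after exponentiating simplifies to
PE(x/(1 - x)) = prod_{k>=1} 1 / (1 - x^k).
This is the generating function for the partition function p(n), so the coefficient of x^11 is p(11).
Computing p(11) by dynamic programming over parts 1, 2, ..., 11: p(11) = 56.

56


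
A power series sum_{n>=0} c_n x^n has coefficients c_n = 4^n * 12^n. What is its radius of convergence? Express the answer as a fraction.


By the root test (Cauchy-Hadamard), the radius is R = 1 / limsup_n |c_n|^(1/n).
Here |c_n|^(1/n) = (4^n * 12^n)^(1/n) = 4 * 12 = 48 for all n.
So R = 1/48 = 1/48.

1/48


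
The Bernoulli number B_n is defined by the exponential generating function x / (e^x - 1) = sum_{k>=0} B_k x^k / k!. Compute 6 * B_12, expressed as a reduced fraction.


Bernoulli numbers can also be computed recursively via B_0 = 1 and sum_{j=0}^{m} C(m+1, j) B_j = 0 for m >= 1. Odd-index Bernoulli numbers vanish for k >= 3.
Computing B_12 = -691/2730, so 6 * B_12 = 6 * -691/2730 = -691/455.

-691/455


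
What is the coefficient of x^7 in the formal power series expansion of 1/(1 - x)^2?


The expansion 1/(1 - x)^r = sum_{k>=0} C(k + r - 1, r - 1) x^k follows from the multiset / negative-binomial theorem (or from repeated differentiation of the geometric series).
For r = 2 and k = 7:
C(8, 1) = 40320 / (1 * 5040) = 8.

8


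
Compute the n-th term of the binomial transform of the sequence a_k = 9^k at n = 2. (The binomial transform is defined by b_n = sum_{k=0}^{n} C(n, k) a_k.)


With a_k = 9^k, b_n = sum_{k=0}^{n} C(n, k) 9^k = (1 + 9)^n by the binomial theorem.
For n = 2: (1 + 9)^2 = 10^2 = 100.

100


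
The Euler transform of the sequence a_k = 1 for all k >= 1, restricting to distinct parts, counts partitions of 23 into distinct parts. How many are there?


Partitions of 23 into distinct parts can be computed via generating function.
Product (1+x)(1+x^2)(1+x^3)...
The coefficient of x^23 = 104

104


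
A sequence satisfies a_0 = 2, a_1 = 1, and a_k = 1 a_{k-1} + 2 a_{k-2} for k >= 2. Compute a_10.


The characteristic equation is t^2 - 1 t - 2 = 0, with roots r_1 = 2 and r_2 = -1 (so c_1 = r_1 + r_2, c_2 = -r_1 r_2 as required).
One can use the closed form a_n = A r_1^n + B r_2^n, but direct iteration is more reliable:
a_0 = 2, a_1 = 1, a_2 = 5, a_3 = 7, a_4 = 17, a_5 = 31, a_6 = 65, a_7 = 127, a_8 = 257, a_9 = 511, a_10 = 1025.
So a_10 = 1025.

1025


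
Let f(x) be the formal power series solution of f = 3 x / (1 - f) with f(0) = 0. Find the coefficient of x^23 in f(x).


Apply Lagrange inversion: f = 3 x * phi(f) with phi(t) = 1/(1 - t), so
[x^n] f = 3^n * (1/n) [t^(n-1)] phi(t)^n = 3^n * (1/n) [t^(n-1)] (1 - t)^(-n) = 3^n * (1/n) C(2n - 2, n - 1) = 3^n * C_{n-1}.
For n = 23: C_22 = C(44, 22) / 23 = 2104098963720/23 = 91482563640.
With the 3^23 = 94143178827 factor, the coefficient is 94143178827 * 91482563640 = 8612459348312928050280.

8612459348312928050280


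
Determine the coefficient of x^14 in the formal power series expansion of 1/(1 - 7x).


The geometric series identity gives 1/(1 - c x) = sum_{k>=0} c^k x^k, so the coefficient of x^k is c^k.
Here c = 7 and k = 14.
Computing: 7^14 = 678223072849

678223072849


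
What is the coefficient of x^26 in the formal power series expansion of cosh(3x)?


The Maclaurin series is cosh(t) = sum_{m>=0} t^(2m) / (2m)!, so substituting t = 3x, only even powers of x are nonzero, with coefficient of x^(2m) equal to 3^(2m) / (2m)!.
For x^26 the coefficient is 3^26/26! = 2541865828329/403291461126605635584000000 = 43046721/6829776306569216000000.

43046721/6829776306569216000000


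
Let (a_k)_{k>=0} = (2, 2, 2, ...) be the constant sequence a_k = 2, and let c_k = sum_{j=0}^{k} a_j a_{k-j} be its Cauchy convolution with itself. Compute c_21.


Since a_j = 2 for all j >= 0, the convolution sum becomes
c_k = sum_{j=0}^{k} 2 * 2 = 4 * (k + 1).
Equivalently, the generating function of (a_k) is 2/(1 - x) and its square is 4/(1 - x)^2 = sum_{k>=0} 4(k + 1) x^k.
For k = 21: 4 * 22 = 88.

88


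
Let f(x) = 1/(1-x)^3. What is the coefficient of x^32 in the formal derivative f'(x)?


Differentiate: d/dx [ 1/(1-x)^r ] = r / (1-x)^(r+1).
Here r = 3, so f'(x) = 3 / (1-x)^4.
The expansion of 1/(1-x)^(r+1) has coefficient of x^n equal to C(n+r, r).
So the coefficient of x^32 in f'(x) is
3 * C(35, 3) = 3 * 6545 = 19635

19635


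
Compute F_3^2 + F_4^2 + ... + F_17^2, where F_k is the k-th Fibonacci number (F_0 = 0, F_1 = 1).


There is a standard identity sum_{k=0}^{N} F_k^2 = F_N * F_{N+1} (proved inductively from the telescoping relation F_k^2 = F_k F_{k+1} - F_{k-1} F_k). Then
sum_{k=3}^{17} F_k^2 = F_17 F_18 - F_2 F_3.
Computing: F_17 = 1597, F_18 = 2584, F_2 = 1, F_3 = 2.
Sum = 1597 * 2584 - 1 * 2 = 4126646.

4126646


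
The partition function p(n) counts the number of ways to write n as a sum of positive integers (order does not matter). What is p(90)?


Using the generating function prod_{k>=1} 1/(1-x^k), we compute p(90).
By dynamic programming over parts 1 through 90:
p(90) = 56634173

56634173


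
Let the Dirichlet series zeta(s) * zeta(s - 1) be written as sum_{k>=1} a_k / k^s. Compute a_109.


Convolution gives a_k = sum_{d | k} d * 1 = sum_{d | k} d = sigma(k), the sum of positive divisors of k.
For k = 109, the divisors are 1, 109, so
sigma(109) = 1 + 109 = 110.

110


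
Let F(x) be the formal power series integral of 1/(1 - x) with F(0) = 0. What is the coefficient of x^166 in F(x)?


1/(1 - x) = sum_{k>=0} x^k. Integrating termwise and using F(0) = 0 gives
F(x) = sum_{k>=0} x^(k+1) / (k+1) = sum_{m>=1} x^m / m = -ln(1 - x).
So the coefficient of x^166 is 1/166 = 1/166.

1/166


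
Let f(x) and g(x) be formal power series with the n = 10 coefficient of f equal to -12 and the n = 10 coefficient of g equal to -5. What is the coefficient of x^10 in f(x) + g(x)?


Addition of formal power series is termwise.
The coefficient of x^10 in f + g = -12 + -5
= -17

-17


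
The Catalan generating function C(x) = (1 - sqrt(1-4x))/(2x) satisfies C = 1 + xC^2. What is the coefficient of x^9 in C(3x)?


Substituting x -> 3x scales the n-th coefficient by 3^n, so [x^9] C(3x) = 3^9 * C_9.
C_9 = C(2*9, 9)/(10) = 48620/10 = 4862.
So 3^9 * 4862 = 19683 * 4862 = 95698746.

95698746


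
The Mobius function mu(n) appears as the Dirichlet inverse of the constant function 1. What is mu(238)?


238 = 2 * 7 * 17 (all distinct primes).
mu(238) = (-1)^3 = -1

-1


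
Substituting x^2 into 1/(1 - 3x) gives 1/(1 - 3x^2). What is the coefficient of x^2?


The coefficient of x^(2m) in 1/(1 - 3x^2) is 3^m.
With n = 2 = 2*1, the coefficient is 3^1 = 3.

3


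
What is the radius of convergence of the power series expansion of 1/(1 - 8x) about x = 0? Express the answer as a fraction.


Expanding 1/(1 - 8x) = sum_{k>=0} 8^k x^k, the series converges when |8x| < 1, i.e., |x| < 1/8.
So the radius of convergence is 1/8 = 1/8.

1/8


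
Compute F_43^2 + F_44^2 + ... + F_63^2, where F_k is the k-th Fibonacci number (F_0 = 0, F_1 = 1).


There is a standard identity sum_{k=0}^{N} F_k^2 = F_N * F_{N+1} (proved inductively from the telescoping relation F_k^2 = F_k F_{k+1} - F_{k-1} F_k). Then
sum_{k=43}^{63} F_k^2 = F_63 F_64 - F_42 F_43.
Computing: F_63 = 6557470319842, F_64 = 10610209857723, F_42 = 267914296, F_43 = 433494437.
Sum = 6557470319842 * 10610209857723 - 267914296 * 433494437 = 69576136113174225215068414.

69576136113174225215068414


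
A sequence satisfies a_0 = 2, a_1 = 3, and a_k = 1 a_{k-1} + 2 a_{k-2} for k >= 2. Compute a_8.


The characteristic equation is t^2 - 1 t - 2 = 0, with roots r_1 = 2 and r_2 = -1 (so c_1 = r_1 + r_2, c_2 = -r_1 r_2 as required).
One can use the closed form a_n = A r_1^n + B r_2^n, but direct iteration is more reliable:
a_0 = 2, a_1 = 3, a_2 = 7, a_3 = 13, a_4 = 27, a_5 = 53, a_6 = 107, a_7 = 213, a_8 = 427.
So a_8 = 427.

427


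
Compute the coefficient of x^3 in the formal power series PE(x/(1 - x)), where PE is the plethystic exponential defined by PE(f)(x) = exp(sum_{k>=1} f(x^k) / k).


For f(x) = x/(1 - x) we have
sum_{k>=1} f(x^k) / k = sum_{k>=1} (1/k) * x^k / (1 - x^k) = sum_{k, m >= 1} x^(k m) / k,
which after exponentiating simplifies to
PE(x/(1 - x)) = prod_{k>=1} 1 / (1 - x^k).
This is the generating function for the partition function p(n), so the coefficient of x^3 is p(3).
Computing p(3) by dynamic programming over parts 1, 2, ..., 3: p(3) = 3.

3


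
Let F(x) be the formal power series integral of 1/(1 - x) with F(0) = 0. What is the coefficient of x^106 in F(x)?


1/(1 - x) = sum_{k>=0} x^k. Integrating termwise and using F(0) = 0 gives
F(x) = sum_{k>=0} x^(k+1) / (k+1) = sum_{m>=1} x^m / m = -ln(1 - x).
So the coefficient of x^106 is 1/106 = 1/106.

1/106


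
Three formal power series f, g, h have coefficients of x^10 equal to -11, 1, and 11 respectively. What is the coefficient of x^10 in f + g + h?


Series addition is componentwise:
-11 + 1 + 11
= 1

1


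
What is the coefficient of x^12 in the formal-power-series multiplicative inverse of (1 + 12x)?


The inverse is 1/(1 + 12x). Apply the geometric identity 1/(1 - y) = sum_{k>=0} y^k with y = -12x:
1/(1 + 12x) = sum_{k>=0} (-12)^k x^k.
So the coefficient of x^12 is (-12)^12 = 8916100448256.

8916100448256


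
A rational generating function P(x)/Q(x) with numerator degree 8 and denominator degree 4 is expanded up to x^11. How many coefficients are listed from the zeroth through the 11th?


Expanding up to x^11 gives the coefficients for x^0, x^1, ..., x^11.
That is 11 + 1 = 12 coefficients in total.

12


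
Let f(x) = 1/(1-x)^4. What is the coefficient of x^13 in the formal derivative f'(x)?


Differentiate: d/dx [ 1/(1-x)^r ] = r / (1-x)^(r+1).
Here r = 4, so f'(x) = 4 / (1-x)^5.
The expansion of 1/(1-x)^(r+1) has coefficient of x^n equal to C(n+r, r).
So the coefficient of x^13 in f'(x) is
4 * C(17, 4) = 4 * 2380 = 9520

9520


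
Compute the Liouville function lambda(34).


The Liouville function is lambda(k) = (-1)^Omega(k), where Omega(k) counts the prime factors of k with multiplicity.
Factoring: 34 = 2 * 17, so Omega(34) = 2.
lambda(34) = (-1)^2 = 1.

1


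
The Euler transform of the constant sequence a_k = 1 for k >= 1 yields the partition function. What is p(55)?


The Euler transform converts the sequence a_k = 1 into the number of integer partitions.
Using the recurrence or dynamic programming:
p(55) = 451276

451276


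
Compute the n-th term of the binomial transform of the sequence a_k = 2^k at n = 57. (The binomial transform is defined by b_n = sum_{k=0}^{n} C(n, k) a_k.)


With a_k = 2^k, b_n = sum_{k=0}^{n} C(n, k) 2^k = (1 + 2)^n by the binomial theorem.
For n = 57: (1 + 2)^57 = 3^57 = 1570042899082081611640534563.

1570042899082081611640534563


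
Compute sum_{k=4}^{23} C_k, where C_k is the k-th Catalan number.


C_4 through C_23: 14, 42, 132, 429, 1430, 4862, 16796, 58786, 208012, 742900, 2674440, 9694845, 35357670, 129644790, 477638700, 1767263190, 6564120420, 24466267020, 91482563640, 343059613650
Sum = 14 + 42 + 132 + 429 + 1430 + 4862 + 16796 + 58786 + 208012 + 742900 + 2674440 + 9694845 + 35357670 + 129644790 + 477638700 + 1767263190 + 6564120420 + 24466267020 + 91482563640 + 343059613650
= 467995871768

467995871768


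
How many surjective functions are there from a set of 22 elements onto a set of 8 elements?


By inclusion-exclusion on which target elements are missed, the number of surjections from an n-set onto a k-set is
surj(n, k) = sum_{j=0}^{k} (-1)^j C(k, j) (k - j)^n.
Equivalently surj(n, k) = k! * S(n, k), where S(n, k) is the Stirling number of the second kind.
For n = 22, k = 8:
S(22, 8) = 1142399079991620, so
surj = 8! * 1142399079991620 = 40320 * 1142399079991620 = 46061530905262118400.

46061530905262118400


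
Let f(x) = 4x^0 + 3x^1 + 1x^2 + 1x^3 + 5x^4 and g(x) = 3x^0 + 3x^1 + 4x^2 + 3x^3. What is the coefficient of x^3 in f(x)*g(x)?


Cauchy product at x^3:
4*3 + 3*4 + 1*3 + 1*3
= 30

30


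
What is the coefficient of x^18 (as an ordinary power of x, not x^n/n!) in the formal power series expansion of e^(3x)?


The exponential series is e^y = sum_{k>=0} y^k / k!. Substituting y = 3x gives
e^(3x) = sum_{k>=0} 3^k x^k / k!.
So the coefficient of x^n is a^n/n! with a = 3, n = 18:
3^18 / 18! = 387420489/6402373705728000 = 59049/975822848000

59049/975822848000


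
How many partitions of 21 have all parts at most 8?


Using the generating function (1-x)^(-1)(1-x^2)^(-1)...(1-x^8)^(-1),
the coefficient of x^21 counts these restricted partitions.
Result = 525

525


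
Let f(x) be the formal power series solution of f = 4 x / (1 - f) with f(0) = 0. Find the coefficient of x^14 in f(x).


Apply Lagrange inversion: f = 4 x * phi(f) with phi(t) = 1/(1 - t), so
[x^n] f = 4^n * (1/n) [t^(n-1)] phi(t)^n = 4^n * (1/n) [t^(n-1)] (1 - t)^(-n) = 4^n * (1/n) C(2n - 2, n - 1) = 4^n * C_{n-1}.
For n = 14: C_13 = C(26, 13) / 14 = 10400600/14 = 742900.
With the 4^14 = 268435456 factor, the coefficient is 268435456 * 742900 = 199420700262400.

199420700262400


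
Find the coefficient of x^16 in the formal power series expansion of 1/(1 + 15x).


Write 1/(1 + c x) = 1/(1 - (-c) x) and apply the geometric-series identity
1/(1 - y) = sum_{k>=0} y^k to get 1/(1 + c x) = sum_{k>=0} (-c)^k x^k.
So the coefficient of x^k is (-c)^k = (-1)^k * c^k.
Here c = 15 and k = 16:
(-15)^16 = 1 * 6568408355712890625 = 6568408355712890625

6568408355712890625


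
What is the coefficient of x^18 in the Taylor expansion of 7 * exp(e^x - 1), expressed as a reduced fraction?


exp(e^x - 1) = sum_{k>=0} Bell_k x^k / k!, where Bell_k is the k-th Bell number.
So the coefficient of x^18 is 7 * Bell_18 / 18!.
Computing: Bell_18 = 682076806159 and 18! = 6402373705728000, giving
7 * 682076806159/6402373705728000 = 97439543737/130660687872000.

97439543737/130660687872000


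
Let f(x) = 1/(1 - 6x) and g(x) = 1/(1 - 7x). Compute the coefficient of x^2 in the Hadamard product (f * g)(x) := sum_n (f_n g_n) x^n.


f has coefficients f_k = 6^k and g has coefficients g_k = 7^k, so the Hadamard product has coefficient (f*g)_k = 6^k * 7^k = 42^k.
For k = 2: 42^2 = 1764.

1764


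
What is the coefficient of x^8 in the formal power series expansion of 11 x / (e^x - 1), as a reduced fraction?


The exponential generating function for Bernoulli numbers is
x / (e^x - 1) = sum_{k>=0} B_k x^k / k!.
So the coefficient of x^8 in 11 x / (e^x - 1) is 11 B_8 / 8!.
Computing: B_8 = -1/30, 8! = 40320, giving
11 * -1/30 / 40320 = -11/1209600.

-11/1209600


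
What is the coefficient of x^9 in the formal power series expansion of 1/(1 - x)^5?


The expansion 1/(1 - x)^r = sum_{k>=0} C(k + r - 1, r - 1) x^k follows from the multiset / negative-binomial theorem (or from repeated differentiation of the geometric series).
For r = 5 and k = 9:
C(13, 4) = 6227020800 / (24 * 362880) = 715.

715


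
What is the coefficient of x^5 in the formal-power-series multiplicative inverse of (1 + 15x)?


The inverse is 1/(1 + 15x). Apply the geometric identity 1/(1 - y) = sum_{k>=0} y^k with y = -15x:
1/(1 + 15x) = sum_{k>=0} (-15)^k x^k.
So the coefficient of x^5 is (-15)^5 = -759375.

-759375


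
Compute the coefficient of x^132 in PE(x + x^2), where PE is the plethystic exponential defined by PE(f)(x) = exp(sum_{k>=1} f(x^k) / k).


With f(x) = x + x^2, the exponent is sum_{k>=1} (x^k + x^(2k)) / k = -ln(1 - x) - ln(1 - x^2). Exponentiating:
PE(x + x^2) = 1 / ((1 - x)(1 - x^2)).
This is the generating function for partitions of n into parts of size 1 or 2. The number of 2's can be any j in 0..66, and the rest are 1's, so
[x^132] = floor(132/2) + 1 = 67.

67


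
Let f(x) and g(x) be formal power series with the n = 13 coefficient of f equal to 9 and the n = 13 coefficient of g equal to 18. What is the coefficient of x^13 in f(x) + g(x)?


Addition of formal power series is termwise.
The coefficient of x^13 in f + g = 9 + 18
= 27

27


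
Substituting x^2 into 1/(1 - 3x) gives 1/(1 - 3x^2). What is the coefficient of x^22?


The coefficient of x^(2m) in 1/(1 - 3x^2) is 3^m.
With n = 22 = 2*11, the coefficient is 3^11 = 177147.

177147


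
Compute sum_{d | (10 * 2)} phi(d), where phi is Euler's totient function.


First, 10 * 2 = 20. One classical identity is sum_{d | n} phi(d) = n (each k in [1, n] has a unique gcd with n, and among the k's with gcd(k, n) = n/d there are phi(d) of them). So the sum equals 20. We also verify directly:
Divisors of 20: 1, 2, 4, 5, 10, 20.
phi values: 1, 1, 2, 4, 4, 8.
Sum = 20.

20


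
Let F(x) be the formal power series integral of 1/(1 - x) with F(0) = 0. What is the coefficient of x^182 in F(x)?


1/(1 - x) = sum_{k>=0} x^k. Integrating termwise and using F(0) = 0 gives
F(x) = sum_{k>=0} x^(k+1) / (k+1) = sum_{m>=1} x^m / m = -ln(1 - x).
So the coefficient of x^182 is 1/182 = 1/182.

1/182


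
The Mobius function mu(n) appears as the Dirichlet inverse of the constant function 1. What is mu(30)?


30 = 2 * 3 * 5 (all distinct primes).
mu(30) = (-1)^3 = -1

-1


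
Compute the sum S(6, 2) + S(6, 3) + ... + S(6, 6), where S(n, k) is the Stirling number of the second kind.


By definition, S(n, k) counts partitions of an n-set into exactly k nonempty blocks.
Computing row n = 6 for k = 2..6:
S(6, k): 31, 90, 65, 15, 1
Sum = 202.

202


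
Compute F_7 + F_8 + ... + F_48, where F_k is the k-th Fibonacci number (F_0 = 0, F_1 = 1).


Use the identity sum_{k=0}^{N} F_k = F_{N+2} - 1 (which follows from F_{k+2} - F_{k+1} = F_k). Then
sum_{k=7}^{48} F_k = (F_{50} - 1) - (F_{8} - 1) = F_{50} - F_{8}.
Computing: F_{50} = 12586269025, F_{8} = 21, so
Sum = 12586269025 - 21 = 12586269004.

12586269004


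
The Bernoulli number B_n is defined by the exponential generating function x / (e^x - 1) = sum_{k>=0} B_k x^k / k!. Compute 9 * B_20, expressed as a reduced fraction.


Bernoulli numbers can also be computed recursively via B_0 = 1 and sum_{j=0}^{m} C(m+1, j) B_j = 0 for m >= 1. Odd-index Bernoulli numbers vanish for k >= 3.
Computing B_20 = -174611/330, so 9 * B_20 = 9 * -174611/330 = -523833/110.

-523833/110


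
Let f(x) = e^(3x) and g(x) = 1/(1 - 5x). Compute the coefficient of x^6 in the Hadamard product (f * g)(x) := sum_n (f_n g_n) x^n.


Expanding: f_k = 3^k/k! (from e^(3x)) and g_k = 5^k (from 1/(1 - 5x)). So the Hadamard coefficient (f * g)_k = 3^k 5^k / k! = (15)^k / k!.
For k = 6: 15^6/6! = 11390625/720 = 253125/16.

253125/16


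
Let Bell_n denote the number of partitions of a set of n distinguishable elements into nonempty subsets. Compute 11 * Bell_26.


Bell_26 can be computed from the Bell triangle or from Dobinski's identity Bell_n = (1/e) * sum_{k>=0} k^n / k!.
Computing Bell_26 = 49631246523618756274.
Then 11 * 49631246523618756274 = 545943711759806319014.

545943711759806319014
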